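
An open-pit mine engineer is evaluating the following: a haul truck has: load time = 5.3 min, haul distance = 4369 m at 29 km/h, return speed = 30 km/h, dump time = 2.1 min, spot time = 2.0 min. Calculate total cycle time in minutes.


27.1773 min

Convert haul speed to m/min: 29 * 1000/60 = 483.3333333 m/min
Haul time = 4369 / 483.3333333 = 9.039310345 min
Convert return speed to m/min: 30 * 1000/60 = 500 m/min
Return time = 4369 / 500 = 8.738 min
Total cycle time:
= 5.3 + 9.039310345 + 2.1 + 8.738 + 2.0
= 27.1773 min


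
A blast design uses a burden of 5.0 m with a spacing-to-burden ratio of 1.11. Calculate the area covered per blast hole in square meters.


27.75 m^2

First, find the spacing:
Spacing = burden * ratio = 5.0 * 1.11
= 5.55 m
Then, calculate the area:
Area = burden * spacing = 5.0 * 5.55
= 27.75 m^2


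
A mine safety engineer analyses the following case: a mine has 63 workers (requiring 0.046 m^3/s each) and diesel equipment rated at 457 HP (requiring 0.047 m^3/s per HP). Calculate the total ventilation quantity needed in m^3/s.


24.377 m^3/s

Airflow for workers:
Q_people = 63 * 0.046 = 2.898 m^3/s
Airflow for diesel equipment:
Q_diesel = 457 * 0.047 = 21.479 m^3/s
Total ventilation:
Q_total = 2.898 + 21.479
= 24.377 m^3/s


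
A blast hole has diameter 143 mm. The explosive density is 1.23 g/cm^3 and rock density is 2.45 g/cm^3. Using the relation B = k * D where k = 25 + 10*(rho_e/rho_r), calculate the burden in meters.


First, compute k:
rho_e / rho_r = 1.23 / 2.45 = 0.5020408163
k = 25 + 10 * 0.5020408163 = 30.02040816
Then, compute burden:
B = k * D / 1000 = 30.02040816 * 143 / 1000
= 4292.918367 / 1000
= 4.2929 m

4.2929 m


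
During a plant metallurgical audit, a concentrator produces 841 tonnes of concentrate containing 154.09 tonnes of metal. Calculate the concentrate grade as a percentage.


Grade = (metal in concentrate / concentrate mass) * 100
= (154.09 / 841) * 100
= 0.1832223543 * 100
= 18.3222%

18.3222%


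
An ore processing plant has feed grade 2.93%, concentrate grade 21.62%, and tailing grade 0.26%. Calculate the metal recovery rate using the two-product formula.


92.2355%

Using the two-product formula:
R = 100 * c * (f - t) / (f * (c - t))
Numerator = 100 * 21.62 * (2.93 - 0.26)
= 100 * 21.62 * 2.67
= 5772.54
Denominator = 2.93 * (21.62 - 0.26)
= 2.93 * 21.36
= 62.5848
R = 5772.54 / 62.5848
= 92.2355%


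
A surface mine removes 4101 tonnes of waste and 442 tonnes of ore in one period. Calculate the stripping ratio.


9.2783

Stripping ratio = waste tonnage / ore tonnage
= 4101 / 442
= 9.2783


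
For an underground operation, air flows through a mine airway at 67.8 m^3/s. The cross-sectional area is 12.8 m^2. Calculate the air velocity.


Velocity = flow rate / cross-sectional area
= 67.8 / 12.8
= 5.2969 m/s

5.2969 m/s


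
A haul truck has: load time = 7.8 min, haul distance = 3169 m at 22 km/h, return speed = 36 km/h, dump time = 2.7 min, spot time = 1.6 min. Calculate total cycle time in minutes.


Convert haul speed to m/min: 22 * 1000/60 = 366.6666667 m/min
Haul time = 3169 / 366.6666667 = 8.642727273 min
Convert return speed to m/min: 36 * 1000/60 = 600 m/min
Return time = 3169 / 600 = 5.281666667 min
Total cycle time:
= 7.8 + 8.642727273 + 2.7 + 5.281666667 + 1.6
= 26.0244 min

26.0244 min


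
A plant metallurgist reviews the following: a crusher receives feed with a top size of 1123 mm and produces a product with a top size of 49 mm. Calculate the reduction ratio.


22.9184

Reduction ratio = feed size / product size
= 1123 / 49
= 22.9184


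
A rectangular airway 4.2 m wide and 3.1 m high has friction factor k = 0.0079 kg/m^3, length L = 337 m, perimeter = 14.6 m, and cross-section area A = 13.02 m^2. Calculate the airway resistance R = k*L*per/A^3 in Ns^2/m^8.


Compute the numerator:
k * L * per = 0.0079 * 337 * 14.6
= 38.86958
Compute the denominator:
A^3 = 13.02^3 = 2207.155608
Resistance:
R = 38.86958 / 2207.155608
= 0.0176 Ns^2/m^8

0.0176 Ns^2/m^8


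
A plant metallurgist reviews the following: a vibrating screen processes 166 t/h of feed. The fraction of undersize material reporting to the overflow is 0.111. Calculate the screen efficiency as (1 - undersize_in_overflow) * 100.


Screen efficiency = (1 - fraction of undersize in overflow) * 100
= (1 - 0.111) * 100
= 0.889 * 100
= 88.9%

88.9%


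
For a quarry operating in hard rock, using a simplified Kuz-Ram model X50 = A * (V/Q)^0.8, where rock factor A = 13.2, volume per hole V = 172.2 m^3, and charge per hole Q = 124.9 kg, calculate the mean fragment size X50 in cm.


17.0667 cm

Compute V/Q:
V/Q = 172.2 / 124.9 = 1.378702962
Raise to the power 0.8:
(V/Q)^0.8 = 1.378702962^0.8 = 1.292934628
Multiply by A:
X50 = 13.2 * 1.292934628
= 17.0667 cm


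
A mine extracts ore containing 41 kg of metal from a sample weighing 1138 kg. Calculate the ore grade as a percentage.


3.6028%

Ore grade = (metal mass / ore mass) * 100
= (41 / 1138) * 100
= 0.03602811951 * 100
= 3.6028%


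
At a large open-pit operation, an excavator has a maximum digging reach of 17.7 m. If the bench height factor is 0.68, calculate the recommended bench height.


12.036 m

Bench height = reach * factor
= 17.7 * 0.68
= 12.036 m


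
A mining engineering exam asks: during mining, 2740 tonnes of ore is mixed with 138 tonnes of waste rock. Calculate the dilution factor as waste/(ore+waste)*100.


Total material = ore + waste
= 2740 + 138 = 2878 tonnes
Dilution = waste / total * 100
= 138 / 2878 * 100
= 0.04794996525 * 100
= 4.795%

4.795%


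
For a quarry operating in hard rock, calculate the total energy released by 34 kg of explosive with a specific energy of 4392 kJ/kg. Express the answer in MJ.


Energy = mass * specific_energy / 1000
= 34 * 4392 / 1000
= 149328 / 1000
= 149.328 MJ

149.328 MJ


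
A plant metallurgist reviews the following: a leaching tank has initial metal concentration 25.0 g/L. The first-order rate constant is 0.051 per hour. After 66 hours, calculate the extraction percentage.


Compute the exponent:
-k * t = -0.051 * 66 = -3.366
Remaining concentration:
C = 25.0 * exp(-3.366)
= 25.0 * 0.03452747138
= 0.8631867844 g/L
Extracted = 25.0 - 0.8631867844 = 24.13681322 g/L
Extraction % = 24.13681322 / 25.0 * 100
= 96.5473%

96.5473%


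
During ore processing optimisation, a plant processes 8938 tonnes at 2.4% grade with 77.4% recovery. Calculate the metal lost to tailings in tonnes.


48.4797 tonnes

Total metal in feed:
= 8938 * 2.4 / 100 = 214.512 tonnes
Metal recovered:
= 214.512 * 77.4 / 100 = 166.032288 tonnes
Metal lost to tailings:
= 214.512 - 166.032288
= 48.4797 tonnes


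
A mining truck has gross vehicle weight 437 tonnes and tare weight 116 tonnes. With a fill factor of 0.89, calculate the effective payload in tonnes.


285.69 tonnes

Maximum payload = gross - tare
= 437 - 116 = 321 tonnes
Effective payload = max payload * fill factor
= 321 * 0.89
= 285.69 tonnes


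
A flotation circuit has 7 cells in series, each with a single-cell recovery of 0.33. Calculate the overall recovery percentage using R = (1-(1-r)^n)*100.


93.9393%

Complement of single-cell recovery:
1 - r = 1 - 0.33 = 0.67
Raise to power n:
(1 - r)^7 = 0.67^7 = 0.06060711605
Overall recovery:
R = (1 - 0.06060711605) * 100
= 93.9393%


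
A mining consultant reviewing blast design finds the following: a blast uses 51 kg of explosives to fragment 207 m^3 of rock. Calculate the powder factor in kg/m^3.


0.2464 kg/m^3

Powder factor = explosive mass / rock volume
= 51 / 207
= 0.2464 kg/m^3


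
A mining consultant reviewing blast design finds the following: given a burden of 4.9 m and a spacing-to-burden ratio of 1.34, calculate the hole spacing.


Spacing = burden * ratio
= 4.9 * 1.34
= 6.566 m

6.566 m


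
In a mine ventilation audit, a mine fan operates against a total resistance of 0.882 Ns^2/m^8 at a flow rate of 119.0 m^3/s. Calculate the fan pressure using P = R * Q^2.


12490.002 Pa

Compute Q^2:
Q^2 = 119.0^2 = 14161.0
Compute pressure:
P = R * Q^2 = 0.882 * 14161.0
= 12490.002 Pa


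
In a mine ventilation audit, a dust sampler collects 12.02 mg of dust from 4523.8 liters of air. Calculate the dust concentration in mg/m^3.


Convert liters to m^3: 1 m^3 = 1000 L
Concentration = mass / volume * 1000
= 12.02 / 4523.8 * 1000
= 0.002657058225 * 1000
= 2.6571 mg/m^3

2.6571 mg/m^3


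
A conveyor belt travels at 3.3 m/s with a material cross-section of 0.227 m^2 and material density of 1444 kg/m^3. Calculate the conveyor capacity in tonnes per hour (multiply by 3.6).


Volumetric flow = speed * area
= 3.3 * 0.227 = 0.7491 m^3/s
Mass flow = volumetric * density
= 0.7491 * 1444 = 1081.7004 kg/s
Convert to t/h: multiply by 3.6
Capacity = 1081.7004 * 3.6
= 3894.1214 t/h

3894.1214 t/h


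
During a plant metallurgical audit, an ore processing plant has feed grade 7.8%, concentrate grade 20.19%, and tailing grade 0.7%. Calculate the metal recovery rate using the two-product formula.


Using the two-product formula:
R = 100 * c * (f - t) / (f * (c - t))
Numerator = 100 * 20.19 * (7.8 - 0.7)
= 100 * 20.19 * 7.1
= 14334.9
Denominator = 7.8 * (20.19 - 0.7)
= 7.8 * 19.49
= 152.022
R = 14334.9 / 152.022
= 94.2949%

94.2949%


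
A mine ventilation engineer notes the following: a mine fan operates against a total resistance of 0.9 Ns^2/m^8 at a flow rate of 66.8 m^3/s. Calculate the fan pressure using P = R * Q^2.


4016.016 Pa

Compute Q^2:
Q^2 = 66.8^2 = 4462.24
Compute pressure:
P = R * Q^2 = 0.9 * 4462.24
= 4016.016 Pa


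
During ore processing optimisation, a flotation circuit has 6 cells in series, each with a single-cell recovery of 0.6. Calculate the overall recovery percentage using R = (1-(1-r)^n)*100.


Complement of single-cell recovery:
1 - r = 1 - 0.6 = 0.4
Raise to power n:
(1 - r)^6 = 0.4^6 = 0.004096
Overall recovery:
R = (1 - 0.004096) * 100
= 99.5904%

99.5904%


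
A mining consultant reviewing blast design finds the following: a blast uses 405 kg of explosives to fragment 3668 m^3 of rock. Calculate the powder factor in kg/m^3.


Powder factor = explosive mass / rock volume
= 405 / 3668
= 0.1104 kg/m^3

0.1104 kg/m^3


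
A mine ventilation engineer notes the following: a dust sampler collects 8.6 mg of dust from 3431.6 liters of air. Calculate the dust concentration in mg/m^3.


Convert liters to m^3: 1 m^3 = 1000 L
Concentration = mass / volume * 1000
= 8.6 / 3431.6 * 1000
= 0.002506119594 * 1000
= 2.5061 mg/m^3

2.5061 mg/m^3


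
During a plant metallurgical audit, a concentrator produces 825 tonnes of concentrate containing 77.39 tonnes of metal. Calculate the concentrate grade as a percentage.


9.3806%

Grade = (metal in concentrate / concentrate mass) * 100
= (77.39 / 825) * 100
= 0.09380606061 * 100
= 9.3806%


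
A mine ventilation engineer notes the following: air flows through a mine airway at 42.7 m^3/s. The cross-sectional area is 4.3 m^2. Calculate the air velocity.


9.9302 m/s

Velocity = flow rate / cross-sectional area
= 42.7 / 4.3
= 9.9302 m/s


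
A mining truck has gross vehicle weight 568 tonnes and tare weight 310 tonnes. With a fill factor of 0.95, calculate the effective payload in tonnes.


245.1 tonnes

Maximum payload = gross - tare
= 568 - 310 = 258 tonnes
Effective payload = max payload * fill factor
= 258 * 0.95
= 245.1 tonnes


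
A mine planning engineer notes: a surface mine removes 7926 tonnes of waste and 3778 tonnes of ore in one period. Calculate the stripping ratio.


Stripping ratio = waste tonnage / ore tonnage
= 7926 / 3778
= 2.0979

2.0979


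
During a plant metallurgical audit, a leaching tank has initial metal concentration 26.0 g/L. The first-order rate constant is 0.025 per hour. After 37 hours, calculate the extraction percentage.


60.3469%

Compute the exponent:
-k * t = -0.025 * 37 = -0.925
Remaining concentration:
C = 26.0 * exp(-0.925)
= 26.0 * 0.3965314191
= 10.3098169 g/L
Extracted = 26.0 - 10.3098169 = 15.6901831 g/L
Extraction % = 15.6901831 / 26.0 * 100
= 60.3469%


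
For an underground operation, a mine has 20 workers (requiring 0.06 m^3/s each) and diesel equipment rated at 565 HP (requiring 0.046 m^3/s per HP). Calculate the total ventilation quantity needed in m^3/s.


Airflow for workers:
Q_people = 20 * 0.06 = 1.2 m^3/s
Airflow for diesel equipment:
Q_diesel = 565 * 0.046 = 25.99 m^3/s
Total ventilation:
Q_total = 1.2 + 25.99
= 27.19 m^3/s

27.19 m^3/s


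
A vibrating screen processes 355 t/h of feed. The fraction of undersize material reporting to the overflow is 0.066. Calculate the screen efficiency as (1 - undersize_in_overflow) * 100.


Screen efficiency = (1 - fraction of undersize in overflow) * 100
= (1 - 0.066) * 100
= 0.934 * 100
= 93.4%

93.4%


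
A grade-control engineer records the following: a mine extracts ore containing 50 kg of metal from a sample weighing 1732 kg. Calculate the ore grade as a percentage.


Ore grade = (metal mass / ore mass) * 100
= (50 / 1732) * 100
= 0.02886836028 * 100
= 2.8868%

2.8868%


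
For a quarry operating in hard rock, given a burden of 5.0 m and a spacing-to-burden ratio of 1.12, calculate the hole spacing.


Spacing = burden * ratio
= 5.0 * 1.12
= 5.6 m

5.6 m


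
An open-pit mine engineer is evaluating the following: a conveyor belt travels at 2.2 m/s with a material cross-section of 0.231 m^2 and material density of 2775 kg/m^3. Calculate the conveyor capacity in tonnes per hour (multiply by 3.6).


5076.918 t/h

Volumetric flow = speed * area
= 2.2 * 0.231 = 0.5082 m^3/s
Mass flow = volumetric * density
= 0.5082 * 2775 = 1410.255 kg/s
Convert to t/h: multiply by 3.6
Capacity = 1410.255 * 3.6
= 5076.918 t/h


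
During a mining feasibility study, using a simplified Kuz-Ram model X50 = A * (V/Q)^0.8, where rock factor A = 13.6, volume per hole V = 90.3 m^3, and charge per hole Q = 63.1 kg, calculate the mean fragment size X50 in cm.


Compute V/Q:
V/Q = 90.3 / 63.1 = 1.431061807
Raise to the power 0.8:
(V/Q)^0.8 = 1.431061807^0.8 = 1.332068974
Multiply by A:
X50 = 13.6 * 1.332068974
= 18.1161 cm

18.1161 cm


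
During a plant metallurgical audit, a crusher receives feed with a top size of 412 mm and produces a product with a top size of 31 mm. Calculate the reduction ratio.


13.2903

Reduction ratio = feed size / product size
= 412 / 31
= 13.2903


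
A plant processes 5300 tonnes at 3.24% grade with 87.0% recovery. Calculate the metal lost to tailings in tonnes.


Total metal in feed:
= 5300 * 3.24 / 100 = 171.72 tonnes
Metal recovered:
= 171.72 * 87.0 / 100 = 149.3964 tonnes
Metal lost to tailings:
= 171.72 - 149.3964
= 22.3236 tonnes

22.3236 tonnes


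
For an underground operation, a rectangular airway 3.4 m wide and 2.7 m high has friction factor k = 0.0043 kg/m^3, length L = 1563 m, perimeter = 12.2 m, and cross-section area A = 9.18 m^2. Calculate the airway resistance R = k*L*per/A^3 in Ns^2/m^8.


Compute the numerator:
k * L * per = 0.0043 * 1563 * 12.2
= 81.99498
Compute the denominator:
A^3 = 9.18^3 = 773.620632
Resistance:
R = 81.99498 / 773.620632
= 0.106 Ns^2/m^8

0.106 Ns^2/m^8


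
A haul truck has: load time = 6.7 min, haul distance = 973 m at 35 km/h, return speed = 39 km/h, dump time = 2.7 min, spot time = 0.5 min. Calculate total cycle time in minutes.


Convert haul speed to m/min: 35 * 1000/60 = 583.3333333 m/min
Haul time = 973 / 583.3333333 = 1.668 min
Convert return speed to m/min: 39 * 1000/60 = 650 m/min
Return time = 973 / 650 = 1.496923077 min
Total cycle time:
= 6.7 + 1.668 + 2.7 + 1.496923077 + 0.5
= 13.0649 min

13.0649 min


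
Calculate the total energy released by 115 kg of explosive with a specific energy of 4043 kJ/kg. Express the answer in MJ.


464.945 MJ

Energy = mass * specific_energy / 1000
= 115 * 4043 / 1000
= 464945 / 1000
= 464.945 MJ


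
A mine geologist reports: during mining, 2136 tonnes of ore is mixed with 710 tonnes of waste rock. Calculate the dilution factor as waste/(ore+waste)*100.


Total material = ore + waste
= 2136 + 710 = 2846 tonnes
Dilution = waste / total * 100
= 710 / 2846 * 100
= 0.2494729445 * 100
= 24.9473%

24.9473%


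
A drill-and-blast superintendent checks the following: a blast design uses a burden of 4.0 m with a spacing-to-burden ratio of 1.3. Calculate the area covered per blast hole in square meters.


First, find the spacing:
Spacing = burden * ratio = 4.0 * 1.3
= 5.2 m
Then, calculate the area:
Area = burden * spacing = 4.0 * 5.2
= 20.8 m^2

20.8 m^2


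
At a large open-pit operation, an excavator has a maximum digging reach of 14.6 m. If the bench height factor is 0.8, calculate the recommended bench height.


Bench height = reach * factor
= 14.6 * 0.8
= 11.68 m

11.68 m


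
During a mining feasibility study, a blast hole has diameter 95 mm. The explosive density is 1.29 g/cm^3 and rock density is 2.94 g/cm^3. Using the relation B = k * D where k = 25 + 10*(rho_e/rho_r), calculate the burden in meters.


2.7918 m

First, compute k:
rho_e / rho_r = 1.29 / 2.94 = 0.4387755102
k = 25 + 10 * 0.4387755102 = 29.3877551
Then, compute burden:
B = k * D / 1000 = 29.3877551 * 95 / 1000
= 2791.836735 / 1000
= 2.7918 m


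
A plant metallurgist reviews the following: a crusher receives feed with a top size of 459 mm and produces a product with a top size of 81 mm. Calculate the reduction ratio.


Reduction ratio = feed size / product size
= 459 / 81
= 5.6667

5.6667


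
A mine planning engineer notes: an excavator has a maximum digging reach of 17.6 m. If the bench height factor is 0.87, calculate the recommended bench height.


15.312 m

Bench height = reach * factor
= 17.6 * 0.87
= 15.312 m


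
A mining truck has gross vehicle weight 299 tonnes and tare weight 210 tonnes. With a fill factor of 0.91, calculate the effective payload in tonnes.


Maximum payload = gross - tare
= 299 - 210 = 89 tonnes
Effective payload = max payload * fill factor
= 89 * 0.91
= 80.99 tonnes

80.99 tonnes


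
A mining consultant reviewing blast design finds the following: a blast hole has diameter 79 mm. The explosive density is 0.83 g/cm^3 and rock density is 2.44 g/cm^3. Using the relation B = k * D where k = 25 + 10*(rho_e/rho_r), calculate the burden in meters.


First, compute k:
rho_e / rho_r = 0.83 / 2.44 = 0.3401639344
k = 25 + 10 * 0.3401639344 = 28.40163934
Then, compute burden:
B = k * D / 1000 = 28.40163934 * 79 / 1000
= 2243.729508 / 1000
= 2.2437 m

2.2437 m


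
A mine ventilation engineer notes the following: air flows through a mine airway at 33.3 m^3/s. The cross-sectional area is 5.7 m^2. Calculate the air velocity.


5.8421 m/s

Velocity = flow rate / cross-sectional area
= 33.3 / 5.7
= 5.8421 m/s


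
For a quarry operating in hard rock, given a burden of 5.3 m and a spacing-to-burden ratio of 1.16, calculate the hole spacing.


Spacing = burden * ratio
= 5.3 * 1.16
= 6.148 m

6.148 m


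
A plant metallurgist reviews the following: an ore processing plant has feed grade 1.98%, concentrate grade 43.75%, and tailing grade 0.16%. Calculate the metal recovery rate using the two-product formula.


Using the two-product formula:
R = 100 * c * (f - t) / (f * (c - t))
Numerator = 100 * 43.75 * (1.98 - 0.16)
= 100 * 43.75 * 1.82
= 7962.5
Denominator = 1.98 * (43.75 - 0.16)
= 1.98 * 43.59
= 86.3082
R = 7962.5 / 86.3082
= 92.2566%

92.2566%


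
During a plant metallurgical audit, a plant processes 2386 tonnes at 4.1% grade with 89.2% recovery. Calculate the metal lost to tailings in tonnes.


10.5652 tonnes

Total metal in feed:
= 2386 * 4.1 / 100 = 97.826 tonnes
Metal recovered:
= 97.826 * 89.2 / 100 = 87.260792 tonnes
Metal lost to tailings:
= 97.826 - 87.260792
= 10.5652 tonnes


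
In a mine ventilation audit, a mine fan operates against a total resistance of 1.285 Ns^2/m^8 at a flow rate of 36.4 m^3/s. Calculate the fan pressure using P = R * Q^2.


1702.5736 Pa

Compute Q^2:
Q^2 = 36.4^2 = 1324.96
Compute pressure:
P = R * Q^2 = 1.285 * 1324.96
= 1702.5736 Pa


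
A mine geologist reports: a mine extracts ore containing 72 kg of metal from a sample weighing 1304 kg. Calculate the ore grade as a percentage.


5.5215%

Ore grade = (metal mass / ore mass) * 100
= (72 / 1304) * 100
= 0.05521472393 * 100
= 5.5215%


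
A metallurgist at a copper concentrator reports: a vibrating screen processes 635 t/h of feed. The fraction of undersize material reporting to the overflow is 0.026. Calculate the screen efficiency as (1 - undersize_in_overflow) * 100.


97.4%

Screen efficiency = (1 - fraction of undersize in overflow) * 100
= (1 - 0.026) * 100
= 0.974 * 100
= 97.4%


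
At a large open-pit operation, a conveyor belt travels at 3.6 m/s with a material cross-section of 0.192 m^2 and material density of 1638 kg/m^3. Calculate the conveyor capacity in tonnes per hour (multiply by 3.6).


4075.8682 t/h

Volumetric flow = speed * area
= 3.6 * 0.192 = 0.6912 m^3/s
Mass flow = volumetric * density
= 0.6912 * 1638 = 1132.1856 kg/s
Convert to t/h: multiply by 3.6
Capacity = 1132.1856 * 3.6
= 4075.8682 t/h


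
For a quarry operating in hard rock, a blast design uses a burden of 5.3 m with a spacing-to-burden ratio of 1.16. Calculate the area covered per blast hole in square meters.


32.5844 m^2

First, find the spacing:
Spacing = burden * ratio = 5.3 * 1.16
= 6.148 m
Then, calculate the area:
Area = burden * spacing = 5.3 * 6.148
= 32.5844 m^2


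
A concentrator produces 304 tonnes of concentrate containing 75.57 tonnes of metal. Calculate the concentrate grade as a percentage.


Grade = (metal in concentrate / concentrate mass) * 100
= (75.57 / 304) * 100
= 0.2485855263 * 100
= 24.8586%

24.8586%


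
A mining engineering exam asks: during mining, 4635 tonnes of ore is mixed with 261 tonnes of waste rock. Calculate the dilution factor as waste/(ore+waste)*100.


5.3309%

Total material = ore + waste
= 4635 + 261 = 4896 tonnes
Dilution = waste / total * 100
= 261 / 4896 * 100
= 0.05330882353 * 100
= 5.3309%


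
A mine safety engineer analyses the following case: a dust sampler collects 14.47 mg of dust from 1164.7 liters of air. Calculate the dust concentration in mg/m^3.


Convert liters to m^3: 1 m^3 = 1000 L
Concentration = mass / volume * 1000
= 14.47 / 1164.7 * 1000
= 0.01242380012 * 1000
= 12.4238 mg/m^3

12.4238 mg/m^3


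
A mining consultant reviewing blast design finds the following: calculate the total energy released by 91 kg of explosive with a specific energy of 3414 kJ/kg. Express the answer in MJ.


Energy = mass * specific_energy / 1000
= 91 * 3414 / 1000
= 310674 / 1000
= 310.674 MJ

310.674 MJ


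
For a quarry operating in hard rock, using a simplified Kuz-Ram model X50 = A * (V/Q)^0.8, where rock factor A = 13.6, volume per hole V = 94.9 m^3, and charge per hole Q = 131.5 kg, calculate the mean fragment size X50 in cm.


10.4764 cm

Compute V/Q:
V/Q = 94.9 / 131.5 = 0.7216730038
Raise to the power 0.8:
(V/Q)^0.8 = 0.7216730038^0.8 = 0.7703221178
Multiply by A:
X50 = 13.6 * 0.7703221178
= 10.4764 cm


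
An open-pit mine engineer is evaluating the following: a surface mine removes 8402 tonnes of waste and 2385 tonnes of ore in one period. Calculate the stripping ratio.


3.5229

Stripping ratio = waste tonnage / ore tonnage
= 8402 / 2385
= 3.5229


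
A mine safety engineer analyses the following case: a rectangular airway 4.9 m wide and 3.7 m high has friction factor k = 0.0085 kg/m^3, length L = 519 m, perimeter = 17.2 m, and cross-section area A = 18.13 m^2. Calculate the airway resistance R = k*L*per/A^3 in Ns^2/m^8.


Compute the numerator:
k * L * per = 0.0085 * 519 * 17.2
= 75.8778
Compute the denominator:
A^3 = 18.13^3 = 5959.274797
Resistance:
R = 75.8778 / 5959.274797
= 0.0127 Ns^2/m^8

0.0127 Ns^2/m^8


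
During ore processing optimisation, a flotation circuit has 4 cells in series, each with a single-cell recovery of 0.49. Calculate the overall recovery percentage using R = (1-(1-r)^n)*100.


Complement of single-cell recovery:
1 - r = 1 - 0.49 = 0.51
Raise to power n:
(1 - r)^4 = 0.51^4 = 0.06765201
Overall recovery:
R = (1 - 0.06765201) * 100
= 93.2348%

93.2348%


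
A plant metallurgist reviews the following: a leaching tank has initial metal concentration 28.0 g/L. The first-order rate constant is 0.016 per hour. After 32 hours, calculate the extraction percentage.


40.0704%

Compute the exponent:
-k * t = -0.016 * 32 = -0.512
Remaining concentration:
C = 28.0 * exp(-0.512)
= 28.0 * 0.5992957878
= 16.78028206 g/L
Extracted = 28.0 - 16.78028206 = 11.21971794 g/L
Extraction % = 11.21971794 / 28.0 * 100
= 40.0704%


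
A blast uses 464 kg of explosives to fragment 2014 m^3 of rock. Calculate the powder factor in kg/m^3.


0.2304 kg/m^3

Powder factor = explosive mass / rock volume
= 464 / 2014
= 0.2304 kg/m^3


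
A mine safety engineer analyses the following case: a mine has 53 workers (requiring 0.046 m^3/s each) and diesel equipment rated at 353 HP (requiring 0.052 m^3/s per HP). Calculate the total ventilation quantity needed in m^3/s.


20.794 m^3/s

Airflow for workers:
Q_people = 53 * 0.046 = 2.438 m^3/s
Airflow for diesel equipment:
Q_diesel = 353 * 0.052 = 18.356 m^3/s
Total ventilation:
Q_total = 2.438 + 18.356
= 20.794 m^3/s


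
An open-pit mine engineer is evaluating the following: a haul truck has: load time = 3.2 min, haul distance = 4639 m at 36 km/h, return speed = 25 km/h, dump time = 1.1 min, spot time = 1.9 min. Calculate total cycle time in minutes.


25.0653 min

Convert haul speed to m/min: 36 * 1000/60 = 600 m/min
Haul time = 4639 / 600 = 7.731666667 min
Convert return speed to m/min: 25 * 1000/60 = 416.6666667 m/min
Return time = 4639 / 416.6666667 = 11.1336 min
Total cycle time:
= 3.2 + 7.731666667 + 1.1 + 11.1336 + 1.9
= 25.0653 min


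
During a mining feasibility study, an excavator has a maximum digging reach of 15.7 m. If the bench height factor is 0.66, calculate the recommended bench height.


10.362 m

Bench height = reach * factor
= 15.7 * 0.66
= 10.362 m


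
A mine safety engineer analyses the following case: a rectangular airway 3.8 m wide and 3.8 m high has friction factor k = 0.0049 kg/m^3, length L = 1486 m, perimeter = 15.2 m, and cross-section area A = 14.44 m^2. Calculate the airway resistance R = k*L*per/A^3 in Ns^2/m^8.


0.0368 Ns^2/m^8

Compute the numerator:
k * L * per = 0.0049 * 1486 * 15.2
= 110.67728
Compute the denominator:
A^3 = 14.44^3 = 3010.936384
Resistance:
R = 110.67728 / 3010.936384
= 0.0368 Ns^2/m^8


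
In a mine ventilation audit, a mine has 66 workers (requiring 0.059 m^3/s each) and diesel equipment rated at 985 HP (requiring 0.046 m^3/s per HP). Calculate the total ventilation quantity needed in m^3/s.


Airflow for workers:
Q_people = 66 * 0.059 = 3.894 m^3/s
Airflow for diesel equipment:
Q_diesel = 985 * 0.046 = 45.31 m^3/s
Total ventilation:
Q_total = 3.894 + 45.31
= 49.204 m^3/s

49.204 m^3/s


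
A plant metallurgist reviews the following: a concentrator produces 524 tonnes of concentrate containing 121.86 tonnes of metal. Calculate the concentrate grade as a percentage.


23.2557%

Grade = (metal in concentrate / concentrate mass) * 100
= (121.86 / 524) * 100
= 0.2325572519 * 100
= 23.2557%


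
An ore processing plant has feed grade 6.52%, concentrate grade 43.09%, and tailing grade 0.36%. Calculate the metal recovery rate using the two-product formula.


95.2745%

Using the two-product formula:
R = 100 * c * (f - t) / (f * (c - t))
Numerator = 100 * 43.09 * (6.52 - 0.36)
= 100 * 43.09 * 6.16
= 26543.44
Denominator = 6.52 * (43.09 - 0.36)
= 6.52 * 42.73
= 278.5996
R = 26543.44 / 278.5996
= 95.2745%


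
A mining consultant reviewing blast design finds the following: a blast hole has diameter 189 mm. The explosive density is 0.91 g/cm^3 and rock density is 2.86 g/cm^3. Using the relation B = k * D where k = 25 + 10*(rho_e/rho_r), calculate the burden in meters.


First, compute k:
rho_e / rho_r = 0.91 / 2.86 = 0.3181818182
k = 25 + 10 * 0.3181818182 = 28.18181818
Then, compute burden:
B = k * D / 1000 = 28.18181818 * 189 / 1000
= 5326.363636 / 1000
= 5.3264 m

5.3264 m


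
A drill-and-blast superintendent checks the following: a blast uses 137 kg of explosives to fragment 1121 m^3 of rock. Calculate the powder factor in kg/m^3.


Powder factor = explosive mass / rock volume
= 137 / 1121
= 0.1222 kg/m^3

0.1222 kg/m^3


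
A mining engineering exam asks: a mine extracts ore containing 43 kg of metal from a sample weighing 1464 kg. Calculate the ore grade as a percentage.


2.9372%

Ore grade = (metal mass / ore mass) * 100
= (43 / 1464) * 100
= 0.0293715847 * 100
= 2.9372%


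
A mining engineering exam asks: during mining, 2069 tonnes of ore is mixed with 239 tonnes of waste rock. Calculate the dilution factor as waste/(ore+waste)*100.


Total material = ore + waste
= 2069 + 239 = 2308 tonnes
Dilution = waste / total * 100
= 239 / 2308 * 100
= 0.1035528596 * 100
= 10.3553%

10.3553%


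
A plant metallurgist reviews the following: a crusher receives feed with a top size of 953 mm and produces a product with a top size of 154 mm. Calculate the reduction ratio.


6.1883

Reduction ratio = feed size / product size
= 953 / 154
= 6.1883


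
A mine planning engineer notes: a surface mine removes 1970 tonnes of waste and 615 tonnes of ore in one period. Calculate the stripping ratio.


3.2033

Stripping ratio = waste tonnage / ore tonnage
= 1970 / 615
= 3.2033


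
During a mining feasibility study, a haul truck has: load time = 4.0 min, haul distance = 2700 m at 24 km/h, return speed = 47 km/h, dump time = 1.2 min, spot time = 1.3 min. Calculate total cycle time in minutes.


Convert haul speed to m/min: 24 * 1000/60 = 400 m/min
Haul time = 2700 / 400 = 6.75 min
Convert return speed to m/min: 47 * 1000/60 = 783.3333333 m/min
Return time = 2700 / 783.3333333 = 3.446808511 min
Total cycle time:
= 4.0 + 6.75 + 1.2 + 3.446808511 + 1.3
= 16.6968 min

16.6968 min


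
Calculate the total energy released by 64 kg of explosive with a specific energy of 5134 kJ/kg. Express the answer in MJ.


328.576 MJ

Energy = mass * specific_energy / 1000
= 64 * 5134 / 1000
= 328576 / 1000
= 328.576 MJ


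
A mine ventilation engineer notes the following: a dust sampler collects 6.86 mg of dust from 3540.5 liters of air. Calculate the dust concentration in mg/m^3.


1.9376 mg/m^3

Convert liters to m^3: 1 m^3 = 1000 L
Concentration = mass / volume * 1000
= 6.86 / 3540.5 * 1000
= 0.001937579438 * 1000
= 1.9376 mg/m^3


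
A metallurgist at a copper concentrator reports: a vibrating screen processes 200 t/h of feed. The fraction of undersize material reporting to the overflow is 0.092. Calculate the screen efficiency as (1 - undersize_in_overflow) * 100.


90.8%

Screen efficiency = (1 - fraction of undersize in overflow) * 100
= (1 - 0.092) * 100
= 0.908 * 100
= 90.8%


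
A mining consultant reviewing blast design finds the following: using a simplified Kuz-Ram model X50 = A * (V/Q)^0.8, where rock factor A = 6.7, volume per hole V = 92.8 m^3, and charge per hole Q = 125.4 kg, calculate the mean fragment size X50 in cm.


Compute V/Q:
V/Q = 92.8 / 125.4 = 0.7400318979
Raise to the power 0.8:
(V/Q)^0.8 = 0.7400318979^0.8 = 0.7859598331
Multiply by A:
X50 = 6.7 * 0.7859598331
= 5.2659 cm

5.2659 cm


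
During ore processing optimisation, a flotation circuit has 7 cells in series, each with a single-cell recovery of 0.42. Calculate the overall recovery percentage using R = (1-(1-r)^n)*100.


97.792%

Complement of single-cell recovery:
1 - r = 1 - 0.42 = 0.58
Raise to power n:
(1 - r)^7 = 0.58^7 = 0.02207984168
Overall recovery:
R = (1 - 0.02207984168) * 100
= 97.792%


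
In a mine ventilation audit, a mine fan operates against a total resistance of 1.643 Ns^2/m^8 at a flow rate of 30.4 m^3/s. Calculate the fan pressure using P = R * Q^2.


Compute Q^2:
Q^2 = 30.4^2 = 924.16
Compute pressure:
P = R * Q^2 = 1.643 * 924.16
= 1518.3949 Pa

1518.3949 Pa


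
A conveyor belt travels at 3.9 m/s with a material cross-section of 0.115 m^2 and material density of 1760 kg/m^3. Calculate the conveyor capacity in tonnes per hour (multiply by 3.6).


2841.696 t/h

Volumetric flow = speed * area
= 3.9 * 0.115 = 0.4485 m^3/s
Mass flow = volumetric * density
= 0.4485 * 1760 = 789.36 kg/s
Convert to t/h: multiply by 3.6
Capacity = 789.36 * 3.6
= 2841.696 t/h


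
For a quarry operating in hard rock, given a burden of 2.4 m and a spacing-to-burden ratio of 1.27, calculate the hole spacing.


Spacing = burden * ratio
= 2.4 * 1.27
= 3.048 m

3.048 m


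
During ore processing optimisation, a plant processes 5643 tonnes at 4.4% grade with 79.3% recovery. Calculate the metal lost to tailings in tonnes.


Total metal in feed:
= 5643 * 4.4 / 100 = 248.292 tonnes
Metal recovered:
= 248.292 * 79.3 / 100 = 196.895556 tonnes
Metal lost to tailings:
= 248.292 - 196.895556
= 51.3964 tonnes

51.3964 tonnes


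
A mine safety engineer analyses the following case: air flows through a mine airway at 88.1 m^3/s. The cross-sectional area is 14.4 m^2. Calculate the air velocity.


6.1181 m/s

Velocity = flow rate / cross-sectional area
= 88.1 / 14.4
= 6.1181 m/s


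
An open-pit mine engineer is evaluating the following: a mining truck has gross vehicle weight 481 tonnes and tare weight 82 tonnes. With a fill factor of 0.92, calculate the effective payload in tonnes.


Maximum payload = gross - tare
= 481 - 82 = 399 tonnes
Effective payload = max payload * fill factor
= 399 * 0.92
= 367.08 tonnes

367.08 tonnes


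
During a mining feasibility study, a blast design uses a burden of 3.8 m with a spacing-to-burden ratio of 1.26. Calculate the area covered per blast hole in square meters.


First, find the spacing:
Spacing = burden * ratio = 3.8 * 1.26
= 4.788 m
Then, calculate the area:
Area = burden * spacing = 3.8 * 4.788
= 18.1944 m^2

18.1944 m^2


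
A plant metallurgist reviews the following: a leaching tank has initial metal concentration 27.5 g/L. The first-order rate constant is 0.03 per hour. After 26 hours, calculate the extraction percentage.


Compute the exponent:
-k * t = -0.03 * 26 = -0.78
Remaining concentration:
C = 27.5 * exp(-0.78)
= 27.5 * 0.4584060113
= 12.60616531 g/L
Extracted = 27.5 - 12.60616531 = 14.89383469 g/L
Extraction % = 14.89383469 / 27.5 * 100
= 54.1594%

54.1594%


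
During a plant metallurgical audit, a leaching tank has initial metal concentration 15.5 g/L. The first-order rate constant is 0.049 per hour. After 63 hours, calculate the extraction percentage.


95.4361%

Compute the exponent:
-k * t = -0.049 * 63 = -3.087
Remaining concentration:
C = 15.5 * exp(-3.087)
= 15.5 * 0.04563866523
= 0.7073993111 g/L
Extracted = 15.5 - 0.7073993111 = 14.79260069 g/L
Extraction % = 14.79260069 / 15.5 * 100
= 95.4361%


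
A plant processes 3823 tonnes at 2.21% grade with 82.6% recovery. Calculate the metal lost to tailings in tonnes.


Total metal in feed:
= 3823 * 2.21 / 100 = 84.4883 tonnes
Metal recovered:
= 84.4883 * 82.6 / 100 = 69.7873358 tonnes
Metal lost to tailings:
= 84.4883 - 69.7873358
= 14.701 tonnes

14.701 tonnes


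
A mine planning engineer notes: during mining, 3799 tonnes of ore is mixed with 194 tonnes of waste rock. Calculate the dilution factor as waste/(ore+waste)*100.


4.8585%

Total material = ore + waste
= 3799 + 194 = 3993 tonnes
Dilution = waste / total * 100
= 194 / 3993 * 100
= 0.04858502379 * 100
= 4.8585%


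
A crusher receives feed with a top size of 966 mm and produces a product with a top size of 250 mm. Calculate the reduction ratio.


3.864

Reduction ratio = feed size / product size
= 966 / 250
= 3.864


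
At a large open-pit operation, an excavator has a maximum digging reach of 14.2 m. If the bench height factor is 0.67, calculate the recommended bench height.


9.514 m

Bench height = reach * factor
= 14.2 * 0.67
= 9.514 m


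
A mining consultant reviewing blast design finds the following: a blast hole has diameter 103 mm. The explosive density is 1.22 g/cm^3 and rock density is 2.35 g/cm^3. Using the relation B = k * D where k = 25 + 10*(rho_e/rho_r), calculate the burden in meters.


3.1097 m

First, compute k:
rho_e / rho_r = 1.22 / 2.35 = 0.5191489362
k = 25 + 10 * 0.5191489362 = 30.19148936
Then, compute burden:
B = k * D / 1000 = 30.19148936 * 103 / 1000
= 3109.723404 / 1000
= 3.1097 m


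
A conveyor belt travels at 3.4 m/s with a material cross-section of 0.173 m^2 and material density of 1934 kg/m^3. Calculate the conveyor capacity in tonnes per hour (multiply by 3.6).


4095.2837 t/h

Volumetric flow = speed * area
= 3.4 * 0.173 = 0.5882 m^3/s
Mass flow = volumetric * density
= 0.5882 * 1934 = 1137.5788 kg/s
Convert to t/h: multiply by 3.6
Capacity = 1137.5788 * 3.6
= 4095.2837 t/h


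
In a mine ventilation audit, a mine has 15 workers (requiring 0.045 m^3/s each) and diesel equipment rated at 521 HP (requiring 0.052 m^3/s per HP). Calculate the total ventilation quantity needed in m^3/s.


27.767 m^3/s

Airflow for workers:
Q_people = 15 * 0.045 = 0.675 m^3/s
Airflow for diesel equipment:
Q_diesel = 521 * 0.052 = 27.092 m^3/s
Total ventilation:
Q_total = 0.675 + 27.092
= 27.767 m^3/s


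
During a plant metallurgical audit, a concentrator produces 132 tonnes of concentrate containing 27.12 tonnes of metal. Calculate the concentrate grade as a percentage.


20.5455%

Grade = (metal in concentrate / concentrate mass) * 100
= (27.12 / 132) * 100
= 0.2054545455 * 100
= 20.5455%


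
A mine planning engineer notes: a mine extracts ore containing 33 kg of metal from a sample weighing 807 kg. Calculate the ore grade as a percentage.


Ore grade = (metal mass / ore mass) * 100
= (33 / 807) * 100
= 0.04089219331 * 100
= 4.0892%

4.0892%


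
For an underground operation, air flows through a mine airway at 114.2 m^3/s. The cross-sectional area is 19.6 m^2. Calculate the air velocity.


Velocity = flow rate / cross-sectional area
= 114.2 / 19.6
= 5.8265 m/s

5.8265 m/s


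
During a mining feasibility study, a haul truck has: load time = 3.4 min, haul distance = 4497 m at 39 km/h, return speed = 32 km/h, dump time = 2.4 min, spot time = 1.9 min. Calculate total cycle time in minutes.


23.0503 min

Convert haul speed to m/min: 39 * 1000/60 = 650 m/min
Haul time = 4497 / 650 = 6.918461538 min
Convert return speed to m/min: 32 * 1000/60 = 533.3333333 m/min
Return time = 4497 / 533.3333333 = 8.431875 min
Total cycle time:
= 3.4 + 6.918461538 + 2.4 + 8.431875 + 1.9
= 23.0503 min


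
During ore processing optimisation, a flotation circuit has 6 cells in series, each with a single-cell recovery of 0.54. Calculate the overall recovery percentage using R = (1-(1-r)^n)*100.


Complement of single-cell recovery:
1 - r = 1 - 0.54 = 0.46
Raise to power n:
(1 - r)^6 = 0.46^6 = 0.009474296896
Overall recovery:
R = (1 - 0.009474296896) * 100
= 99.0526%

99.0526%


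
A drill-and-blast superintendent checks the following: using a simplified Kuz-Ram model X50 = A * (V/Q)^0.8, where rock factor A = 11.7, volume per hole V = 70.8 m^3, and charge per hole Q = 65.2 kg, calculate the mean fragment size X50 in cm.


Compute V/Q:
V/Q = 70.8 / 65.2 = 1.085889571
Raise to the power 0.8:
(V/Q)^0.8 = 1.085889571^0.8 = 1.068140862
Multiply by A:
X50 = 11.7 * 1.068140862
= 12.4972 cm

12.4972 cm


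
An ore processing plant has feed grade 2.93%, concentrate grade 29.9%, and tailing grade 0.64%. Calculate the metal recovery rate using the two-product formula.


Using the two-product formula:
R = 100 * c * (f - t) / (f * (c - t))
Numerator = 100 * 29.9 * (2.93 - 0.64)
= 100 * 29.9 * 2.29
= 6847.1
Denominator = 2.93 * (29.9 - 0.64)
= 2.93 * 29.26
= 85.7318
R = 6847.1 / 85.7318
= 79.8665%

79.8665%


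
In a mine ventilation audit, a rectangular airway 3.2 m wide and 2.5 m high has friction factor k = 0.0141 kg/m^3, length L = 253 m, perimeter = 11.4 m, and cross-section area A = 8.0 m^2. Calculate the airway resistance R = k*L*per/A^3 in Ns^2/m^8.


0.0794 Ns^2/m^8

Compute the numerator:
k * L * per = 0.0141 * 253 * 11.4
= 40.66722
Compute the denominator:
A^3 = 8.0^3 = 512
Resistance:
R = 40.66722 / 512
= 0.0794 Ns^2/m^8
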